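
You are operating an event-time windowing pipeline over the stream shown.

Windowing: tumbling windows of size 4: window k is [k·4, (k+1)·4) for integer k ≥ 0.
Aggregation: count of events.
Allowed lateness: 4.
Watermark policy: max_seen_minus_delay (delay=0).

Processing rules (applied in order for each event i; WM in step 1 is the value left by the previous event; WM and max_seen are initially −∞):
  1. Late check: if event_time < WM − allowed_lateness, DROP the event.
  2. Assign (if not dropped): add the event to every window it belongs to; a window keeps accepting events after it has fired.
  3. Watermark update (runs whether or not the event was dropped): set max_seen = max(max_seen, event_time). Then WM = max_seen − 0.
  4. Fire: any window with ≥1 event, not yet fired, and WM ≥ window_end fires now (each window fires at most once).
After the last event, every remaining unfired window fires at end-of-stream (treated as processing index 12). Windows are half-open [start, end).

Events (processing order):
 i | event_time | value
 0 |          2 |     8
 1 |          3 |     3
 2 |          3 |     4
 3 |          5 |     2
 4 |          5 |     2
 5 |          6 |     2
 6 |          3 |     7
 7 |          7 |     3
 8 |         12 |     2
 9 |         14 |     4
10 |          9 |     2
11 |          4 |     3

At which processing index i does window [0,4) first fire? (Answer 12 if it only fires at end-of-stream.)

i=0 t=2 v=8: → [0,4); WM=2
i=1 t=3 v=3: → [0,4); WM=3
i=2 t=3 v=4: → [0,4); WM=3
i=3 t=5 v=2: → [4,8); WM=5; [0,4) fires=3
i=4 t=5 v=2: → [4,8); WM=5
i=5 t=6 v=2: → [4,8); WM=6
i=6 t=3 v=7: → [0,4); WM=6
i=7 t=7 v=3: → [4,8); WM=7
i=8 t=12 v=2: → [12,16); WM=12; [4,8) fires=4
i=9 t=14 v=4: → [12,16); WM=14
i=10 t=9 v=2: DROP (t<14-4); WM=14
i=11 t=4 v=3: DROP (t<14-4); WM=14

3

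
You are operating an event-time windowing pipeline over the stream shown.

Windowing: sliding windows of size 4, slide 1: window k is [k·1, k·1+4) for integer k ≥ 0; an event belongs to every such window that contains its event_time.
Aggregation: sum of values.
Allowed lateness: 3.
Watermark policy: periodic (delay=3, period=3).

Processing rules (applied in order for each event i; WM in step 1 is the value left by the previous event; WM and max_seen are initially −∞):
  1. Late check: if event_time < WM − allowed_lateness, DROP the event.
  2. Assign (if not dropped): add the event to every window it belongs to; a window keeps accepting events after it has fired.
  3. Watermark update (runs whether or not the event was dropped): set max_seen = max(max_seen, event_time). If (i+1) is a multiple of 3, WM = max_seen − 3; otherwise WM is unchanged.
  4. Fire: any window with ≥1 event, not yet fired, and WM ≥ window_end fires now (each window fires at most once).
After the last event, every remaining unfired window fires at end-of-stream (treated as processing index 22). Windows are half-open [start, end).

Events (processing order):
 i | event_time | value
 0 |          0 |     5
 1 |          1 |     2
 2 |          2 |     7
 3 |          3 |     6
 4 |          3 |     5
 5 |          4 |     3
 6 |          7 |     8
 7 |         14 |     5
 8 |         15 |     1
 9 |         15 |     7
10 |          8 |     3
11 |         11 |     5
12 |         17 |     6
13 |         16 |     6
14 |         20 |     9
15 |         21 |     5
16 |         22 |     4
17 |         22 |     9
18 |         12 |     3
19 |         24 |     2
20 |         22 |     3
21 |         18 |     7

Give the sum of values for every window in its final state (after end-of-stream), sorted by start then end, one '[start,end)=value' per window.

i=0 t=0 v=5: → [0,4); WM=−∞
i=1 t=1 v=2: → [1,5),[0,4); WM=−∞
i=2 t=2 v=7: → [2,6),[1,5),[0,4); WM=-1
i=3 t=3 v=6: → [3,7),[2,6),[1,5),[0,4); WM=-1
i=4 t=3 v=5: → [3,7),[2,6),[1,5),[0,4); WM=-1
i=5 t=4 v=3: → [4,8),[3,7),[2,6),[1,5); WM=1
i=6 t=7 v=8: → [7,11),[6,10),[5,9),[4,8); WM=1
i=7 t=14 v=5: → [14,18),[13,17),[12,16),[11,15); WM=1
i=8 t=15 v=1: → [15,19),[14,18),[13,17),[12,16); WM=12; [0,4) fires=25 [1,5) fires=23 [2,6) fires=21 [3,7) fires=14 [4,8) fires=11 [5,9) fires=8 [6,10) fires=8 [7,11) fires=8
i=9 t=15 v=7: → [15,19),[14,18),[13,17),[12,16); WM=12
i=10 t=8 v=3: DROP (t<12-3); WM=12
i=11 t=11 v=5: → [11,15),[10,14),[9,13),[8,12); WM=12; [8,12) fires=5
i=12 t=17 v=6: → [17,21),[16,20),[15,19),[14,18); WM=12
i=13 t=16 v=6: → [16,20),[15,19),[14,18),[13,17); WM=12
i=14 t=20 v=9: → [20,24),[19,23),[18,22),[17,21); WM=17; [9,13) fires=5 [10,14) fires=5 [11,15) fires=10 [12,16) fires=13 [13,17) fires=19
i=15 t=21 v=5: → [21,25),[20,24),[19,23),[18,22); WM=17
i=16 t=22 v=4: → [22,26),[21,25),[20,24),[19,23); WM=17
i=17 t=22 v=9: → [22,26),[21,25),[20,24),[19,23); WM=19; [14,18) fires=25 [15,19) fires=20
i=18 t=12 v=3: DROP (t<19-3); WM=19
i=19 t=24 v=2: → [24,28),[23,27),[22,26),[21,25); WM=19
i=20 t=22 v=3: → [22,26),[21,25),[20,24),[19,23); WM=21; [16,20) fires=12 [17,21) fires=15
i=21 t=18 v=7: → [18,22),[17,21),[16,20),[15,19); WM=21

[0,4)=25 [1,5)=23 [2,6)=21 [3,7)=14 [4,8)=11 [5,9)=8 [6,10)=8 [7,11)=8 [8,12)=5 [9,13)=5 [10,14)=5 [11,15)=10 [12,16)=13 [13,17)=19 [14,18)=25 [15,19)=27 [16,20)=19 [17,21)=22 [18,22)=21 [19,23)=30 [20,24)=30 [21,25)=23 [22,26)=18 [23,27)=2 [24,28)=2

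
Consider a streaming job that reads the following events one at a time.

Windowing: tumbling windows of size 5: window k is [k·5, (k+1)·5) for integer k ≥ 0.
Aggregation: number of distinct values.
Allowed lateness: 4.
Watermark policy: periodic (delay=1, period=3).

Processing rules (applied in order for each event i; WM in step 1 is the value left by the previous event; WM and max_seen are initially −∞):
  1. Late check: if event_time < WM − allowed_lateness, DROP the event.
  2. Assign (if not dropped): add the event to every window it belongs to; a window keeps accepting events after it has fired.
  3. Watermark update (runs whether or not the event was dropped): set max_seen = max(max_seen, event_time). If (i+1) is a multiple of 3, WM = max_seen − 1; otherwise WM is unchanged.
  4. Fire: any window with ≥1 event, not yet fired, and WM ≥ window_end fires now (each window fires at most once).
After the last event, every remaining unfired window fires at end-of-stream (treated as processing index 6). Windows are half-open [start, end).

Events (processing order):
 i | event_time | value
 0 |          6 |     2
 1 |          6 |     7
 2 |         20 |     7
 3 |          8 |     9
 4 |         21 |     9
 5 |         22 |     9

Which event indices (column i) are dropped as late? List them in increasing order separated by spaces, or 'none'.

3

i=0 t=6 v=2: → [5,10); WM=−∞
i=1 t=6 v=7: → [5,10); WM=−∞
i=2 t=20 v=7: → [20,25); WM=19; [5,10) fires=2
i=3 t=8 v=9: DROP (t<19-4); WM=19
i=4 t=21 v=9: → [20,25); WM=19
i=5 t=22 v=9: → [20,25); WM=21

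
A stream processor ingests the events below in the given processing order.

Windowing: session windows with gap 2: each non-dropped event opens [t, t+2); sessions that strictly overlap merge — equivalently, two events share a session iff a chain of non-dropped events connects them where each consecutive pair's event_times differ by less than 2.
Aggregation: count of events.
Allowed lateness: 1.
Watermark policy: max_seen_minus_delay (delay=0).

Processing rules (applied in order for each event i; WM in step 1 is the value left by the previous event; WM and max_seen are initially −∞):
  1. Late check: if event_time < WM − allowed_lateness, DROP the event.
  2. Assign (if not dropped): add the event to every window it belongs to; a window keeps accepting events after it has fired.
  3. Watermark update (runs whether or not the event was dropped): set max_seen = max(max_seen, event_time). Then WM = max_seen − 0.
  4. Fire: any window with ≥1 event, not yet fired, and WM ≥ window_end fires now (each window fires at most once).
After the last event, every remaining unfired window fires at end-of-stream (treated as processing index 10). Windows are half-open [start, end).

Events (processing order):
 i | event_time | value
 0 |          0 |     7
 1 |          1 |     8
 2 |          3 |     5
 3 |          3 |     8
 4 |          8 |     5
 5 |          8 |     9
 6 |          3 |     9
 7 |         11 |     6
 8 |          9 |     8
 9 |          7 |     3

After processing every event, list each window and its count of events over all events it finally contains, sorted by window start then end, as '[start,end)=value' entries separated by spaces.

[0,3)=2 [3,5)=2 [8,10)=2 [11,13)=1

i=0 t=0 v=7: → [0,2); WM=0
i=1 t=1 v=8: → [0,3); WM=1
i=2 t=3 v=5: → [3,5); WM=3
i=3 t=3 v=8: → [3,5); WM=3
i=4 t=8 v=5: → [8,10); WM=8
i=5 t=8 v=9: → [8,10); WM=8
i=6 t=3 v=9: DROP (t<8-1); WM=8
i=7 t=11 v=6: → [11,13); WM=11
i=8 t=9 v=8: DROP (t<11-1); WM=11
i=9 t=7 v=3: DROP (t<11-1); WM=11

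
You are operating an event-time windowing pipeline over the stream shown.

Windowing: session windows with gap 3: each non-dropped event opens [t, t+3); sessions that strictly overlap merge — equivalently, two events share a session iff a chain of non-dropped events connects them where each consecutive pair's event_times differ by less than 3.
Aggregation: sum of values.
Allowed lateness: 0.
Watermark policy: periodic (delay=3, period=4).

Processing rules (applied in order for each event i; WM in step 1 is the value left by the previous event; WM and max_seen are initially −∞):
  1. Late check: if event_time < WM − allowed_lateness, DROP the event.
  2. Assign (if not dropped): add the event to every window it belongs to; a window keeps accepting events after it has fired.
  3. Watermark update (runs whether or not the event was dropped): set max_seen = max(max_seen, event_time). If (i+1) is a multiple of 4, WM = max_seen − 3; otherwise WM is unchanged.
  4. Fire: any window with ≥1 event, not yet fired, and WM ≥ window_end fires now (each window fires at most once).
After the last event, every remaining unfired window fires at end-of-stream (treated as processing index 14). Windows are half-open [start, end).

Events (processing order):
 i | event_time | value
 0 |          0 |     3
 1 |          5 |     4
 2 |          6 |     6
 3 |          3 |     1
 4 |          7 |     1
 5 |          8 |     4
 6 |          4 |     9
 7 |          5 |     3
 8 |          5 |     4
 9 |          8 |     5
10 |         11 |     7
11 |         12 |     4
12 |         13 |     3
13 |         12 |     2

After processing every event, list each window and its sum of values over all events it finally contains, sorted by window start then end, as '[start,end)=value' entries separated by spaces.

[0,3)=3 [3,11)=37 [11,16)=16

i=0 t=0 v=3: → [0,3); WM=−∞
i=1 t=5 v=4: → [5,8); WM=−∞
i=2 t=6 v=6: → [5,9); WM=−∞
i=3 t=3 v=1: → [3,9); WM=3
i=4 t=7 v=1: → [3,10); WM=3
i=5 t=8 v=4: → [3,11); WM=3
i=6 t=4 v=9: → [3,11); WM=3
i=7 t=5 v=3: → [3,11); WM=5
i=8 t=5 v=4: → [3,11); WM=5
i=9 t=8 v=5: → [3,11); WM=5
i=10 t=11 v=7: → [11,14); WM=5
i=11 t=12 v=4: → [11,15); WM=9
i=12 t=13 v=3: → [11,16); WM=9
i=13 t=12 v=2: → [11,16); WM=9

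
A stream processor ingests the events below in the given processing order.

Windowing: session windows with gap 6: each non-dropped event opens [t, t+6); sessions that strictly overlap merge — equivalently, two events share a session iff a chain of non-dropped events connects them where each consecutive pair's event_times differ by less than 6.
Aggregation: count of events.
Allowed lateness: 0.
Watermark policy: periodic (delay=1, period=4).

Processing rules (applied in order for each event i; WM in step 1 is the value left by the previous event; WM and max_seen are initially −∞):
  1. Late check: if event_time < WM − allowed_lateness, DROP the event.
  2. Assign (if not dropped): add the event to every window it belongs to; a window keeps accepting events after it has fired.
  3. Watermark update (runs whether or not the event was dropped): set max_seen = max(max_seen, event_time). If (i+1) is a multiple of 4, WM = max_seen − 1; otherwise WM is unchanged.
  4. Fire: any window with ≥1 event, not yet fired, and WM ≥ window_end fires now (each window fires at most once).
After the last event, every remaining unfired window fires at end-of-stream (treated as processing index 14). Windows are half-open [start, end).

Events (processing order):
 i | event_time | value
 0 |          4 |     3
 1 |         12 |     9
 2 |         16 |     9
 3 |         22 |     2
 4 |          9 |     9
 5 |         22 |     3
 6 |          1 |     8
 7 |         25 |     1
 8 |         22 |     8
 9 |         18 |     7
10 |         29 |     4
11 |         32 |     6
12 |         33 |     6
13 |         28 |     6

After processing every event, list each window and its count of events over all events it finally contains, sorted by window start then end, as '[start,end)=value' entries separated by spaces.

[4,10)=1 [12,22)=2 [22,39)=6

i=0 t=4 v=3: → [4,10); WM=−∞
i=1 t=12 v=9: → [12,18); WM=−∞
i=2 t=16 v=9: → [12,22); WM=−∞
i=3 t=22 v=2: → [22,28); WM=21
i=4 t=9 v=9: DROP (t<21-0); WM=21
i=5 t=22 v=3: → [22,28); WM=21
i=6 t=1 v=8: DROP (t<21-0); WM=21
i=7 t=25 v=1: → [22,31); WM=24
i=8 t=22 v=8: DROP (t<24-0); WM=24
i=9 t=18 v=7: DROP (t<24-0); WM=24
i=10 t=29 v=4: → [22,35); WM=24
i=11 t=32 v=6: → [22,38); WM=31
i=12 t=33 v=6: → [22,39); WM=31
i=13 t=28 v=6: DROP (t<31-0); WM=31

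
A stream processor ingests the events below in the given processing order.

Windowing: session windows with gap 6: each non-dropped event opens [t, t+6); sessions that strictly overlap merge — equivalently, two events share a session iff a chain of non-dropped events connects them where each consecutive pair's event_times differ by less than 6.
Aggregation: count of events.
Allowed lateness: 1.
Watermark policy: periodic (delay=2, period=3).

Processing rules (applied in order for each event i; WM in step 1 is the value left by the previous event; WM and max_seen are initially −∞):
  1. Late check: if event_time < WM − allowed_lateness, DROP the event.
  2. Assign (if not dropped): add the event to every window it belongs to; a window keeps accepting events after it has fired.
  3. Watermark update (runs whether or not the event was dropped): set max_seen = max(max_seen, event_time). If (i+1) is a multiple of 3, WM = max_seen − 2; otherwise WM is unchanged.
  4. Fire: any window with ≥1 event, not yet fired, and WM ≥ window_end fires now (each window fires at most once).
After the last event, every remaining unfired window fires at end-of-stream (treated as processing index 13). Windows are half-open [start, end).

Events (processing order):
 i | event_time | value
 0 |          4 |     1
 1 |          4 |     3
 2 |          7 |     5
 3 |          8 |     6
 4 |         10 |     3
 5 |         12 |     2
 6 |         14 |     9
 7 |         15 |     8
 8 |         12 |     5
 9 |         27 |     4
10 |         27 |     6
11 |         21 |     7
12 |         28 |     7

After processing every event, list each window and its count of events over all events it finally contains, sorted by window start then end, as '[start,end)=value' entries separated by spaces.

i=0 t=4 v=1: → [4,10); WM=−∞
i=1 t=4 v=3: → [4,10); WM=−∞
i=2 t=7 v=5: → [4,13); WM=5
i=3 t=8 v=6: → [4,14); WM=5
i=4 t=10 v=3: → [4,16); WM=5
i=5 t=12 v=2: → [4,18); WM=10
i=6 t=14 v=9: → [4,20); WM=10
i=7 t=15 v=8: → [4,21); WM=10
i=8 t=12 v=5: → [4,21); WM=13
i=9 t=27 v=4: → [27,33); WM=13
i=10 t=27 v=6: → [27,33); WM=13
i=11 t=21 v=7: → [21,27); WM=25
i=12 t=28 v=7: → [27,34); WM=25

[4,21)=9 [21,27)=1 [27,34)=3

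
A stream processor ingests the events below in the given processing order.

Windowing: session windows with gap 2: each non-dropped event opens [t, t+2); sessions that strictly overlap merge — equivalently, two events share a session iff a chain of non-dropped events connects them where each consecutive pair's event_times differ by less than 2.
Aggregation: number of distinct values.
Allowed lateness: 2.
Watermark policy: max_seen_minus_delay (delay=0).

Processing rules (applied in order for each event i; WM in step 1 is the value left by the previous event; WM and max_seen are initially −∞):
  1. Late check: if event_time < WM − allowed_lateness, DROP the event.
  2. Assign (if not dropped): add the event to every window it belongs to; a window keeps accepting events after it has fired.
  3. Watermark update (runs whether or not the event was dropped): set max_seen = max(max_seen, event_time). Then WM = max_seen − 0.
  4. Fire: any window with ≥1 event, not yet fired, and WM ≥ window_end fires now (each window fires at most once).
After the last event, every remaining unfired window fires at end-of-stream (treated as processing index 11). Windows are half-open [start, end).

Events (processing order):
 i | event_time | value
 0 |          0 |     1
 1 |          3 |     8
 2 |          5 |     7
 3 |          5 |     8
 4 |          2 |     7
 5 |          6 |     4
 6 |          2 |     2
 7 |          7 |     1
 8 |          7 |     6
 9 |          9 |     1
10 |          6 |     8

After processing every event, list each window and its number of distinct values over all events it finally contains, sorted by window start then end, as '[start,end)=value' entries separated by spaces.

i=0 t=0 v=1: → [0,2); WM=0
i=1 t=3 v=8: → [3,5); WM=3
i=2 t=5 v=7: → [5,7); WM=5
i=3 t=5 v=8: → [5,7); WM=5
i=4 t=2 v=7: DROP (t<5-2); WM=5
i=5 t=6 v=4: → [5,8); WM=6
i=6 t=2 v=2: DROP (t<6-2); WM=6
i=7 t=7 v=1: → [5,9); WM=7
i=8 t=7 v=6: → [5,9); WM=7
i=9 t=9 v=1: → [9,11); WM=9
i=10 t=6 v=8: DROP (t<9-2); WM=9

[0,2)=1 [3,5)=1 [5,9)=5 [9,11)=1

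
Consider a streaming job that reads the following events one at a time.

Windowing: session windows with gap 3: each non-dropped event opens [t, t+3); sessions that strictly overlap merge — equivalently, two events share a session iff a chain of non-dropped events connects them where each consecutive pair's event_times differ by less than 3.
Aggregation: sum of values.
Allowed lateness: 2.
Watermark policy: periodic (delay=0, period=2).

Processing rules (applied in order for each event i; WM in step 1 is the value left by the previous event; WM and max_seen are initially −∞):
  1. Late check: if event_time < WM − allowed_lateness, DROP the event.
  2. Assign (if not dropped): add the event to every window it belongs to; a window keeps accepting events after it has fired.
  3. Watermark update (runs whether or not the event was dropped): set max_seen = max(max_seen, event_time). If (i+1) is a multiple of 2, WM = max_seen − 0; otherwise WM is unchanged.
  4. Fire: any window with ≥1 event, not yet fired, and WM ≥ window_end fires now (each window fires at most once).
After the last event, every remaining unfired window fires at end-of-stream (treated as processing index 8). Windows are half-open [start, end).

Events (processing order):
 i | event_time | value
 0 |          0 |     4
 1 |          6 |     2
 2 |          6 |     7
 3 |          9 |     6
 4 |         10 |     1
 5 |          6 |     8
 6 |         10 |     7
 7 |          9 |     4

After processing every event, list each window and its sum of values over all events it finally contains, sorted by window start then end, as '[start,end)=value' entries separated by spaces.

[0,3)=4 [6,9)=9 [9,13)=18

i=0 t=0 v=4: → [0,3); WM=−∞
i=1 t=6 v=2: → [6,9); WM=6
i=2 t=6 v=7: → [6,9); WM=6
i=3 t=9 v=6: → [9,12); WM=9
i=4 t=10 v=1: → [9,13); WM=9
i=5 t=6 v=8: DROP (t<9-2); WM=10
i=6 t=10 v=7: → [9,13); WM=10
i=7 t=9 v=4: → [9,13); WM=10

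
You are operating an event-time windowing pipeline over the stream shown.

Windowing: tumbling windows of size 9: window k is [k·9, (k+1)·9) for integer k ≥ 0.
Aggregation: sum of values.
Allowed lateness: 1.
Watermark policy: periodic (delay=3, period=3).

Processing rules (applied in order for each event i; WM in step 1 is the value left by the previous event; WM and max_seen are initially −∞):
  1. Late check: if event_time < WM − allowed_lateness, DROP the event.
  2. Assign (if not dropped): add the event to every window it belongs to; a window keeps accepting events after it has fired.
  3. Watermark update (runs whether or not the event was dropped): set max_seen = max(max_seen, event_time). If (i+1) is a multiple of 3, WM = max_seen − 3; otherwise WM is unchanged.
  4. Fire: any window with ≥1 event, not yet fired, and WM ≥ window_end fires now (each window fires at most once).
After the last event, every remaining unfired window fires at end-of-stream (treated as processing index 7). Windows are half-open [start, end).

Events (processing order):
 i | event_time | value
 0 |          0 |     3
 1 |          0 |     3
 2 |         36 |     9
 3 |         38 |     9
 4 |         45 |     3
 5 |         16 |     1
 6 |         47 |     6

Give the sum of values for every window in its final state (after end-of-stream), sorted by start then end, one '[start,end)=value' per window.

[0,9)=6 [36,45)=18 [45,54)=9

i=0 t=0 v=3: → [0,9); WM=−∞
i=1 t=0 v=3: → [0,9); WM=−∞
i=2 t=36 v=9: → [36,45); WM=33; [0,9) fires=6
i=3 t=38 v=9: → [36,45); WM=33
i=4 t=45 v=3: → [45,54); WM=33
i=5 t=16 v=1: DROP (t<33-1); WM=42
i=6 t=47 v=6: → [45,54); WM=42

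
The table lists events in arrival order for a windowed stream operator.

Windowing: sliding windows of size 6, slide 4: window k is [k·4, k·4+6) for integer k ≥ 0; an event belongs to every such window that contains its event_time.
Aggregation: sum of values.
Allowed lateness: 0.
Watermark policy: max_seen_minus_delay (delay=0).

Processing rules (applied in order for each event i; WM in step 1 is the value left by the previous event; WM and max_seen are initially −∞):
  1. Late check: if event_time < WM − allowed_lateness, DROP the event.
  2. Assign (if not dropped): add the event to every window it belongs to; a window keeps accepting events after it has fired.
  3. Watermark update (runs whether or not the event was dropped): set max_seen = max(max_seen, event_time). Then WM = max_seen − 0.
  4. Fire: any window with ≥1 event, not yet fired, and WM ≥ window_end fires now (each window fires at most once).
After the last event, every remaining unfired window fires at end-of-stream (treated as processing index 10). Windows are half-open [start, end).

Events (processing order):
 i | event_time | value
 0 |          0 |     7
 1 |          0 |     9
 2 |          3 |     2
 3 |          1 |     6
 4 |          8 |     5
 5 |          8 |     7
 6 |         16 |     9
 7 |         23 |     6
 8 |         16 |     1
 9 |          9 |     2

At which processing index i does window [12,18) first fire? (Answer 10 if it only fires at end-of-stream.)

7

i=0 t=0 v=7: → [0,6); WM=0
i=1 t=0 v=9: → [0,6); WM=0
i=2 t=3 v=2: → [0,6); WM=3
i=3 t=1 v=6: DROP (t<3-0); WM=3
i=4 t=8 v=5: → [8,14),[4,10); WM=8; [0,6) fires=18
i=5 t=8 v=7: → [8,14),[4,10); WM=8
i=6 t=16 v=9: → [16,22),[12,18); WM=16; [4,10) fires=12 [8,14) fires=12
i=7 t=23 v=6: → [20,26); WM=23; [12,18) fires=9 [16,22) fires=9
i=8 t=16 v=1: DROP (t<23-0); WM=23
i=9 t=9 v=2: DROP (t<23-0); WM=23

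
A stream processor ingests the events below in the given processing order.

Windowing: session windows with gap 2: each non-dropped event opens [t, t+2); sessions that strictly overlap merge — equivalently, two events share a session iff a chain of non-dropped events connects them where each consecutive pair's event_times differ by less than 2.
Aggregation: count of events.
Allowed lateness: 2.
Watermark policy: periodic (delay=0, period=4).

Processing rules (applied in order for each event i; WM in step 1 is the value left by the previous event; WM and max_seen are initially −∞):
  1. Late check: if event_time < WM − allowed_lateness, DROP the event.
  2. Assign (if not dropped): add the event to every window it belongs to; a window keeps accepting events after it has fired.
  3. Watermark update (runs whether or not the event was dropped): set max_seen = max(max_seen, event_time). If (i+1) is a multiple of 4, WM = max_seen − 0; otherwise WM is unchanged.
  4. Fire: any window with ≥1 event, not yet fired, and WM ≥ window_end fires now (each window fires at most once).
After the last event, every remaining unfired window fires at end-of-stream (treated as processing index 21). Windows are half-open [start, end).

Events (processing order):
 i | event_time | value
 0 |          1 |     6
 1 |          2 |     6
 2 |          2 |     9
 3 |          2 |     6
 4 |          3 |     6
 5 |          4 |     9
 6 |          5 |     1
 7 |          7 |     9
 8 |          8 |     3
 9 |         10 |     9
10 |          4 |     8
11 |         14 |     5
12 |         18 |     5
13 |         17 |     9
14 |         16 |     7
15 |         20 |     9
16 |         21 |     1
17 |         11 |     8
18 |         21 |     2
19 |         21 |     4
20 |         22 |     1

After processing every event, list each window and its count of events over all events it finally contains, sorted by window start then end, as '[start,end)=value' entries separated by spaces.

[1,7)=7 [7,10)=2 [10,12)=1 [14,16)=1 [16,20)=3 [20,24)=5

i=0 t=1 v=6: → [1,3); WM=−∞
i=1 t=2 v=6: → [1,4); WM=−∞
i=2 t=2 v=9: → [1,4); WM=−∞
i=3 t=2 v=6: → [1,4); WM=2
i=4 t=3 v=6: → [1,5); WM=2
i=5 t=4 v=9: → [1,6); WM=2
i=6 t=5 v=1: → [1,7); WM=2
i=7 t=7 v=9: → [7,9); WM=7
i=8 t=8 v=3: → [7,10); WM=7
i=9 t=10 v=9: → [10,12); WM=7
i=10 t=4 v=8: DROP (t<7-2); WM=7
i=11 t=14 v=5: → [14,16); WM=14
i=12 t=18 v=5: → [18,20); WM=14
i=13 t=17 v=9: → [17,20); WM=14
i=14 t=16 v=7: → [16,20); WM=14
i=15 t=20 v=9: → [20,22); WM=20
i=16 t=21 v=1: → [20,23); WM=20
i=17 t=11 v=8: DROP (t<20-2); WM=20
i=18 t=21 v=2: → [20,23); WM=20
i=19 t=21 v=4: → [20,23); WM=21
i=20 t=22 v=1: → [20,24); WM=21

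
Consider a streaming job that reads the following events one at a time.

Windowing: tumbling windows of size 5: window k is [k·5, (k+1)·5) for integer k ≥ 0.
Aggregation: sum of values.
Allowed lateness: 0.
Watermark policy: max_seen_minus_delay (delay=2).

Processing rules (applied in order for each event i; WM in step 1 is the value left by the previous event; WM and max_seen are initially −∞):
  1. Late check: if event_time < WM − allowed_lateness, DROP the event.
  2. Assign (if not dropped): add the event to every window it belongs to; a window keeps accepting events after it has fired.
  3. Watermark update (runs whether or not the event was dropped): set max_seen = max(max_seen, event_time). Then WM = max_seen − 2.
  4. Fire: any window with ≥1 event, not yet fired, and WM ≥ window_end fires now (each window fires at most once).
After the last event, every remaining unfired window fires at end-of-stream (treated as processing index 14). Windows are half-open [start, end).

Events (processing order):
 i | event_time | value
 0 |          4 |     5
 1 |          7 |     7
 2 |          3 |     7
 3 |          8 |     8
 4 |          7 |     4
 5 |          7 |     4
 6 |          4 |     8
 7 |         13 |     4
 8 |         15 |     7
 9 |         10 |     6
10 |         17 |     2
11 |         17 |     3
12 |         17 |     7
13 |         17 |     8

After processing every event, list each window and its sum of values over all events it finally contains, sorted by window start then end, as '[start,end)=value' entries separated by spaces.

[0,5)=5 [5,10)=23 [10,15)=4 [15,20)=27

i=0 t=4 v=5: → [0,5); WM=2
i=1 t=7 v=7: → [5,10); WM=5; [0,5) fires=5
i=2 t=3 v=7: DROP (t<5-0); WM=5
i=3 t=8 v=8: → [5,10); WM=6
i=4 t=7 v=4: → [5,10); WM=6
i=5 t=7 v=4: → [5,10); WM=6
i=6 t=4 v=8: DROP (t<6-0); WM=6
i=7 t=13 v=4: → [10,15); WM=11; [5,10) fires=23
i=8 t=15 v=7: → [15,20); WM=13
i=9 t=10 v=6: DROP (t<13-0); WM=13
i=10 t=17 v=2: → [15,20); WM=15; [10,15) fires=4
i=11 t=17 v=3: → [15,20); WM=15
i=12 t=17 v=7: → [15,20); WM=15
i=13 t=17 v=8: → [15,20); WM=15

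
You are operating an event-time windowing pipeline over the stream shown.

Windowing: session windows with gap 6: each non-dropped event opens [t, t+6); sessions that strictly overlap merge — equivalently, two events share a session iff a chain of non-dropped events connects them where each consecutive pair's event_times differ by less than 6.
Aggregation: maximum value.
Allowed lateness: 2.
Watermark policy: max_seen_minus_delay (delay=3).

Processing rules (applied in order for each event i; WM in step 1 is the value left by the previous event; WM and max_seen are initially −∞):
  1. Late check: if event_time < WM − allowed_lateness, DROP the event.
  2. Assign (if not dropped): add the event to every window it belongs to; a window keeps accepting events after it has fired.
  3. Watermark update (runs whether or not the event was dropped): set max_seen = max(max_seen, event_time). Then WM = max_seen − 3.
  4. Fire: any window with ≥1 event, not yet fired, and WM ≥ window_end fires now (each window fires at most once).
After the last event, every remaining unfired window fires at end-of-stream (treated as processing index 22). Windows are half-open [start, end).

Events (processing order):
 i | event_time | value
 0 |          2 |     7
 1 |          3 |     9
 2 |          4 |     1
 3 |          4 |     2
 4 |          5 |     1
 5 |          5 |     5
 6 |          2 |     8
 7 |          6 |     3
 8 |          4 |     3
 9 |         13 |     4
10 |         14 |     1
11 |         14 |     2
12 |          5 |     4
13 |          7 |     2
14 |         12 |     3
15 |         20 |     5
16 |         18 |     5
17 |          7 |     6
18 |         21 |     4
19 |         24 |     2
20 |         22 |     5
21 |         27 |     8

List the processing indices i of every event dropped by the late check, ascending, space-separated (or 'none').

i=0 t=2 v=7: → [2,8); WM=-1
i=1 t=3 v=9: → [2,9); WM=0
i=2 t=4 v=1: → [2,10); WM=1
i=3 t=4 v=2: → [2,10); WM=1
i=4 t=5 v=1: → [2,11); WM=2
i=5 t=5 v=5: → [2,11); WM=2
i=6 t=2 v=8: → [2,11); WM=2
i=7 t=6 v=3: → [2,12); WM=3
i=8 t=4 v=3: → [2,12); WM=3
i=9 t=13 v=4: → [13,19); WM=10
i=10 t=14 v=1: → [13,20); WM=11
i=11 t=14 v=2: → [13,20); WM=11
i=12 t=5 v=4: DROP (t<11-2); WM=11
i=13 t=7 v=2: DROP (t<11-2); WM=11
i=14 t=12 v=3: → [12,20); WM=11
i=15 t=20 v=5: → [20,26); WM=17
i=16 t=18 v=5: → [12,26); WM=17
i=17 t=7 v=6: DROP (t<17-2); WM=17
i=18 t=21 v=4: → [12,27); WM=18
i=19 t=24 v=2: → [12,30); WM=21
i=20 t=22 v=5: → [12,30); WM=21
i=21 t=27 v=8: → [12,33); WM=24

12 13 17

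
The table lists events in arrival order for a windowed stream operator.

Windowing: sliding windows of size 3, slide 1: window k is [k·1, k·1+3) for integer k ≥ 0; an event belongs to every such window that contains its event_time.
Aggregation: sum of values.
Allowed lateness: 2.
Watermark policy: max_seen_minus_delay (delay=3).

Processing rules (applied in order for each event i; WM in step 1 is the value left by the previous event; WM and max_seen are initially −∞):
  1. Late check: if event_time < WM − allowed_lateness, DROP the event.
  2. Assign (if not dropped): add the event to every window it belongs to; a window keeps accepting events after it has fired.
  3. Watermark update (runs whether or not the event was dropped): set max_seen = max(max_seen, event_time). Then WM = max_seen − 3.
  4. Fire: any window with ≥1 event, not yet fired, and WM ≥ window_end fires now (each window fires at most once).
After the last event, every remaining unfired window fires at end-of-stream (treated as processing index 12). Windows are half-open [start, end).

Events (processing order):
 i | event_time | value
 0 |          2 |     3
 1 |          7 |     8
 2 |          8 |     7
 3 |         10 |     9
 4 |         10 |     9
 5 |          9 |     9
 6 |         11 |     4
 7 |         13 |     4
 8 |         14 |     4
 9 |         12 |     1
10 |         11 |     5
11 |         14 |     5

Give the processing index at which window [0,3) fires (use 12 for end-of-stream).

1

i=0 t=2 v=3: → [2,5),[1,4),[0,3); WM=-1
i=1 t=7 v=8: → [7,10),[6,9),[5,8); WM=4; [0,3) fires=3 [1,4) fires=3
i=2 t=8 v=7: → [8,11),[7,10),[6,9); WM=5; [2,5) fires=3
i=3 t=10 v=9: → [10,13),[9,12),[8,11); WM=7
i=4 t=10 v=9: → [10,13),[9,12),[8,11); WM=7
i=5 t=9 v=9: → [9,12),[8,11),[7,10); WM=7
i=6 t=11 v=4: → [11,14),[10,13),[9,12); WM=8; [5,8) fires=8
i=7 t=13 v=4: → [13,16),[12,15),[11,14); WM=10; [6,9) fires=15 [7,10) fires=24
i=8 t=14 v=4: → [14,17),[13,16),[12,15); WM=11; [8,11) fires=34
i=9 t=12 v=1: → [12,15),[11,14),[10,13); WM=11
i=10 t=11 v=5: → [11,14),[10,13),[9,12); WM=11
i=11 t=14 v=5: → [14,17),[13,16),[12,15); WM=11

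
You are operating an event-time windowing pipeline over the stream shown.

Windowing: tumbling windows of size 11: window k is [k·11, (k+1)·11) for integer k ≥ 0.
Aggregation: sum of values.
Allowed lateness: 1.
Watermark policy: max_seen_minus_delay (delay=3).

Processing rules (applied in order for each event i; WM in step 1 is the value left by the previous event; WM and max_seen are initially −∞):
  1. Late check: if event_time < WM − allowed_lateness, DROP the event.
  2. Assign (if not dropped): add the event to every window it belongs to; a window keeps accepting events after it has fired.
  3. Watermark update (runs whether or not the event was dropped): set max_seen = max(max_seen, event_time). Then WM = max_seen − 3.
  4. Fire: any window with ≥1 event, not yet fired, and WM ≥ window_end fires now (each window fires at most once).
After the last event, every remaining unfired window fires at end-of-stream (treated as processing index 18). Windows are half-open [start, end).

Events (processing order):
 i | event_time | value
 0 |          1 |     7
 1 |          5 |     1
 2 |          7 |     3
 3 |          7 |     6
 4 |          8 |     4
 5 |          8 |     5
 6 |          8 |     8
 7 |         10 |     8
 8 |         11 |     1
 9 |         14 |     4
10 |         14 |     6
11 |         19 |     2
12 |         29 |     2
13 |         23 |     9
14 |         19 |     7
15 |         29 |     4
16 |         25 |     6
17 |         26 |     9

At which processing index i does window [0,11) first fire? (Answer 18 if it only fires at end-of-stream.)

i=0 t=1 v=7: → [0,11); WM=-2
i=1 t=5 v=1: → [0,11); WM=2
i=2 t=7 v=3: → [0,11); WM=4
i=3 t=7 v=6: → [0,11); WM=4
i=4 t=8 v=4: → [0,11); WM=5
i=5 t=8 v=5: → [0,11); WM=5
i=6 t=8 v=8: → [0,11); WM=5
i=7 t=10 v=8: → [0,11); WM=7
i=8 t=11 v=1: → [11,22); WM=8
i=9 t=14 v=4: → [11,22); WM=11; [0,11) fires=42
i=10 t=14 v=6: → [11,22); WM=11
i=11 t=19 v=2: → [11,22); WM=16
i=12 t=29 v=2: → [22,33); WM=26; [11,22) fires=13
i=13 t=23 v=9: DROP (t<26-1); WM=26
i=14 t=19 v=7: DROP (t<26-1); WM=26
i=15 t=29 v=4: → [22,33); WM=26
i=16 t=25 v=6: → [22,33); WM=26
i=17 t=26 v=9: → [22,33); WM=26

9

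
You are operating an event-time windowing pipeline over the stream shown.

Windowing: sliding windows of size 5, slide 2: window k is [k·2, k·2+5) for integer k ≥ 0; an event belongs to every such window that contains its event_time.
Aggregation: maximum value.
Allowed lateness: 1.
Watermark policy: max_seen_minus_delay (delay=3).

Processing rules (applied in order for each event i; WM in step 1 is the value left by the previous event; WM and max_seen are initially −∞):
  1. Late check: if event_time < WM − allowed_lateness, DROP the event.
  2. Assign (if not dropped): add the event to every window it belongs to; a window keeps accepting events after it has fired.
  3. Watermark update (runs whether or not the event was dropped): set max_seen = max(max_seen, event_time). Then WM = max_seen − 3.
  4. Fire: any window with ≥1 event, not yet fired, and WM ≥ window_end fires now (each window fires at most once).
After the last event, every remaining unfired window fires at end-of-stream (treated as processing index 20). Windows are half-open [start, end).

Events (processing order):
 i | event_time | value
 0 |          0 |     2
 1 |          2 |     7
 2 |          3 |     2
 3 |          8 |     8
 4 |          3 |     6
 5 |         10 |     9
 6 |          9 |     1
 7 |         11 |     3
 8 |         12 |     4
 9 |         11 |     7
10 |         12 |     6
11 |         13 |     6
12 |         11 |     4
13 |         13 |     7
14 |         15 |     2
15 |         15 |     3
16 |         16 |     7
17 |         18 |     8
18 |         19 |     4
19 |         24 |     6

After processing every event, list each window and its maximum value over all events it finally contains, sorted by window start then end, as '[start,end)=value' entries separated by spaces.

[0,5)=7 [2,7)=7 [4,9)=8 [6,11)=9 [8,13)=9 [10,15)=9 [12,17)=7 [14,19)=8 [16,21)=8 [18,23)=8 [20,25)=6 [22,27)=6 [24,29)=6

i=0 t=0 v=2: → [0,5); WM=-3
i=1 t=2 v=7: → [2,7),[0,5); WM=-1
i=2 t=3 v=2: → [2,7),[0,5); WM=0
i=3 t=8 v=8: → [8,13),[6,11),[4,9); WM=5; [0,5) fires=7
i=4 t=3 v=6: DROP (t<5-1); WM=5
i=5 t=10 v=9: → [10,15),[8,13),[6,11); WM=7; [2,7) fires=7
i=6 t=9 v=1: → [8,13),[6,11); WM=7
i=7 t=11 v=3: → [10,15),[8,13); WM=8
i=8 t=12 v=4: → [12,17),[10,15),[8,13); WM=9; [4,9) fires=8
i=9 t=11 v=7: → [10,15),[8,13); WM=9
i=10 t=12 v=6: → [12,17),[10,15),[8,13); WM=9
i=11 t=13 v=6: → [12,17),[10,15); WM=10
i=12 t=11 v=4: → [10,15),[8,13); WM=10
i=13 t=13 v=7: → [12,17),[10,15); WM=10
i=14 t=15 v=2: → [14,19),[12,17); WM=12; [6,11) fires=9
i=15 t=15 v=3: → [14,19),[12,17); WM=12
i=16 t=16 v=7: → [16,21),[14,19),[12,17); WM=13; [8,13) fires=9
i=17 t=18 v=8: → [18,23),[16,21),[14,19); WM=15; [10,15) fires=9
i=18 t=19 v=4: → [18,23),[16,21); WM=16
i=19 t=24 v=6: → [24,29),[22,27),[20,25); WM=21; [12,17) fires=7 [14,19) fires=8 [16,21) fires=8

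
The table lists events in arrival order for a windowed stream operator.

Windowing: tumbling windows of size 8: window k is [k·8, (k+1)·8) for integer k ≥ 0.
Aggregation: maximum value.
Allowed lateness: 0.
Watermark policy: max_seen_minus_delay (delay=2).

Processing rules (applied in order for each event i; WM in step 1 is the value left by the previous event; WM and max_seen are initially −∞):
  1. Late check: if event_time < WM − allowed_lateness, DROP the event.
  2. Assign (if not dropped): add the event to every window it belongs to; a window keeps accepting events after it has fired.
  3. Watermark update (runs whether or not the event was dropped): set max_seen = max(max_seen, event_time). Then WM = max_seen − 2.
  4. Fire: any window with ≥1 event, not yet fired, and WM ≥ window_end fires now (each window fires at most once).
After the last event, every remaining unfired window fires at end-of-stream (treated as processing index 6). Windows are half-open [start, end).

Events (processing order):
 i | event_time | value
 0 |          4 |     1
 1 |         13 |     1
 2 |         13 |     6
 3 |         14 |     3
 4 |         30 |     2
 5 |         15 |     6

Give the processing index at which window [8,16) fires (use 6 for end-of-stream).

4

i=0 t=4 v=1: → [0,8); WM=2
i=1 t=13 v=1: → [8,16); WM=11; [0,8) fires=1
i=2 t=13 v=6: → [8,16); WM=11
i=3 t=14 v=3: → [8,16); WM=12
i=4 t=30 v=2: → [24,32); WM=28; [8,16) fires=6
i=5 t=15 v=6: DROP (t<28-0); WM=28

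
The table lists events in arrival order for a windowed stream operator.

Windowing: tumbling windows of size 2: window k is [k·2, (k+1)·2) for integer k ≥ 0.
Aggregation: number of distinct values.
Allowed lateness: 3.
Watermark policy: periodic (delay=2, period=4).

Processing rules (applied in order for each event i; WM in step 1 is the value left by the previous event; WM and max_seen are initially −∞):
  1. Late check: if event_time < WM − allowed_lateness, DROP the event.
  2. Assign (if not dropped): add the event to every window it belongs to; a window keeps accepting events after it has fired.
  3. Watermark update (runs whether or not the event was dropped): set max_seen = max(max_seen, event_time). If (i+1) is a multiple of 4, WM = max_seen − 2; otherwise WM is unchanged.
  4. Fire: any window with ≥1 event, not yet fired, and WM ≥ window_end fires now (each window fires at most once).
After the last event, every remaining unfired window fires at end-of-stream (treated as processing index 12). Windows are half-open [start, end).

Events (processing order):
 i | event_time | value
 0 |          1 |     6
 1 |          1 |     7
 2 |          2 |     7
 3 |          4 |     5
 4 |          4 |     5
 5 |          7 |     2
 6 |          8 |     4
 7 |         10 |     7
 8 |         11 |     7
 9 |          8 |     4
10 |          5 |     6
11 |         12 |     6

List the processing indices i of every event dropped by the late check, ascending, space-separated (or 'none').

i=0 t=1 v=6: → [0,2); WM=−∞
i=1 t=1 v=7: → [0,2); WM=−∞
i=2 t=2 v=7: → [2,4); WM=−∞
i=3 t=4 v=5: → [4,6); WM=2; [0,2) fires=2
i=4 t=4 v=5: → [4,6); WM=2
i=5 t=7 v=2: → [6,8); WM=2
i=6 t=8 v=4: → [8,10); WM=2
i=7 t=10 v=7: → [10,12); WM=8; [2,4) fires=1 [4,6) fires=1 [6,8) fires=1
i=8 t=11 v=7: → [10,12); WM=8
i=9 t=8 v=4: → [8,10); WM=8
i=10 t=5 v=6: → [4,6); WM=8
i=11 t=12 v=6: → [12,14); WM=10; [8,10) fires=1

none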